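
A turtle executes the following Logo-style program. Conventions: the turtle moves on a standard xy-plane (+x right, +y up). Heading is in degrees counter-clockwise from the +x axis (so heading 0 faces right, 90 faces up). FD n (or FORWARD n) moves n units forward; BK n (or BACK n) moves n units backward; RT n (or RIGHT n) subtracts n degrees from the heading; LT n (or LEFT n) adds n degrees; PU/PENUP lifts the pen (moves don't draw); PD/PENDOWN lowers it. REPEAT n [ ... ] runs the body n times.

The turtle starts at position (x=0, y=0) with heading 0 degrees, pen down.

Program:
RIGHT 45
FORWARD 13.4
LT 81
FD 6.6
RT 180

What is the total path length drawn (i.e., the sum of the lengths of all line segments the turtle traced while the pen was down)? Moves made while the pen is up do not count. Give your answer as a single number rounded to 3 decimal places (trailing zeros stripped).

Answer: 20

Derivation:
Executing turtle program step by step:
Start: pos=(0,0), heading=0, pen down
RT 45: heading 0 -> 315
FD 13.4: (0,0) -> (9.475,-9.475) [heading=315, draw]
LT 81: heading 315 -> 36
FD 6.6: (9.475,-9.475) -> (14.815,-5.596) [heading=36, draw]
RT 180: heading 36 -> 216
Final: pos=(14.815,-5.596), heading=216, 2 segment(s) drawn

Segment lengths:
  seg 1: (0,0) -> (9.475,-9.475), length = 13.4
  seg 2: (9.475,-9.475) -> (14.815,-5.596), length = 6.6
Total = 20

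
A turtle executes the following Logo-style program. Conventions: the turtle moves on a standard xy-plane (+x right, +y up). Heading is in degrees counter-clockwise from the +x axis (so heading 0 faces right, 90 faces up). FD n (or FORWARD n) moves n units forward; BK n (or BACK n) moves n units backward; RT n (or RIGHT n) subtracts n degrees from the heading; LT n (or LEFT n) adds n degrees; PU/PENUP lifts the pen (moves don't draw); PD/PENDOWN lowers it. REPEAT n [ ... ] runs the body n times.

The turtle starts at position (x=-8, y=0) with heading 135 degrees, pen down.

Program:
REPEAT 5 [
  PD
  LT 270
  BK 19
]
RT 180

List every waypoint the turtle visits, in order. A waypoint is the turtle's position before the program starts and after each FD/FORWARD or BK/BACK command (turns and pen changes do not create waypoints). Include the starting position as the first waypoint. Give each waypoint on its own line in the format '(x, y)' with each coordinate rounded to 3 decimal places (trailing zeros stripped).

Executing turtle program step by step:
Start: pos=(-8,0), heading=135, pen down
REPEAT 5 [
  -- iteration 1/5 --
  PD: pen down
  LT 270: heading 135 -> 45
  BK 19: (-8,0) -> (-21.435,-13.435) [heading=45, draw]
  -- iteration 2/5 --
  PD: pen down
  LT 270: heading 45 -> 315
  BK 19: (-21.435,-13.435) -> (-34.87,0) [heading=315, draw]
  -- iteration 3/5 --
  PD: pen down
  LT 270: heading 315 -> 225
  BK 19: (-34.87,0) -> (-21.435,13.435) [heading=225, draw]
  -- iteration 4/5 --
  PD: pen down
  LT 270: heading 225 -> 135
  BK 19: (-21.435,13.435) -> (-8,0) [heading=135, draw]
  -- iteration 5/5 --
  PD: pen down
  LT 270: heading 135 -> 45
  BK 19: (-8,0) -> (-21.435,-13.435) [heading=45, draw]
]
RT 180: heading 45 -> 225
Final: pos=(-21.435,-13.435), heading=225, 5 segment(s) drawn
Waypoints (6 total):
(-8, 0)
(-21.435, -13.435)
(-34.87, 0)
(-21.435, 13.435)
(-8, 0)
(-21.435, -13.435)

Answer: (-8, 0)
(-21.435, -13.435)
(-34.87, 0)
(-21.435, 13.435)
(-8, 0)
(-21.435, -13.435)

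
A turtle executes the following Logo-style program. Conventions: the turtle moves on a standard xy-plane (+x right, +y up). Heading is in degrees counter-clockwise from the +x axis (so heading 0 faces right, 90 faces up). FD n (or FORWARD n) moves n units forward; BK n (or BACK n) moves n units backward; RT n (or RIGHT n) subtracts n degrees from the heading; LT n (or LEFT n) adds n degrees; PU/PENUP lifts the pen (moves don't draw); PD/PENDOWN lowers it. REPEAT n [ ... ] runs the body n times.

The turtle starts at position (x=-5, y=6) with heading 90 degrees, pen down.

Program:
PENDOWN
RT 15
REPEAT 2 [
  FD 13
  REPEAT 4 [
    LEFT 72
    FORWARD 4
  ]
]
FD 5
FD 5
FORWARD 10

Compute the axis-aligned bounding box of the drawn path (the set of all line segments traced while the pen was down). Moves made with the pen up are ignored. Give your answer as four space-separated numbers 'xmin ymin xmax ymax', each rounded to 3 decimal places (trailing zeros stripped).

Executing turtle program step by step:
Start: pos=(-5,6), heading=90, pen down
PD: pen down
RT 15: heading 90 -> 75
REPEAT 2 [
  -- iteration 1/2 --
  FD 13: (-5,6) -> (-1.635,18.557) [heading=75, draw]
  REPEAT 4 [
    -- iteration 1/4 --
    LT 72: heading 75 -> 147
    FD 4: (-1.635,18.557) -> (-4.99,20.736) [heading=147, draw]
    -- iteration 2/4 --
    LT 72: heading 147 -> 219
    FD 4: (-4.99,20.736) -> (-8.099,18.218) [heading=219, draw]
    -- iteration 3/4 --
    LT 72: heading 219 -> 291
    FD 4: (-8.099,18.218) -> (-6.665,14.484) [heading=291, draw]
    -- iteration 4/4 --
    LT 72: heading 291 -> 3
    FD 4: (-6.665,14.484) -> (-2.671,14.693) [heading=3, draw]
  ]
  -- iteration 2/2 --
  FD 13: (-2.671,14.693) -> (10.312,15.374) [heading=3, draw]
  REPEAT 4 [
    -- iteration 1/4 --
    LT 72: heading 3 -> 75
    FD 4: (10.312,15.374) -> (11.347,19.237) [heading=75, draw]
    -- iteration 2/4 --
    LT 72: heading 75 -> 147
    FD 4: (11.347,19.237) -> (7.992,21.416) [heading=147, draw]
    -- iteration 3/4 --
    LT 72: heading 147 -> 219
    FD 4: (7.992,21.416) -> (4.884,18.899) [heading=219, draw]
    -- iteration 4/4 --
    LT 72: heading 219 -> 291
    FD 4: (4.884,18.899) -> (6.317,15.164) [heading=291, draw]
  ]
]
FD 5: (6.317,15.164) -> (8.109,10.496) [heading=291, draw]
FD 5: (8.109,10.496) -> (9.901,5.829) [heading=291, draw]
FD 10: (9.901,5.829) -> (13.484,-3.507) [heading=291, draw]
Final: pos=(13.484,-3.507), heading=291, 13 segment(s) drawn

Segment endpoints: x in {-8.099, -6.665, -5, -4.99, -2.671, -1.635, 4.884, 6.317, 7.992, 8.109, 9.901, 10.312, 11.347, 13.484}, y in {-3.507, 5.829, 6, 10.496, 14.484, 14.693, 15.164, 15.374, 18.218, 18.557, 18.899, 19.237, 20.736, 21.416}
xmin=-8.099, ymin=-3.507, xmax=13.484, ymax=21.416

Answer: -8.099 -3.507 13.484 21.416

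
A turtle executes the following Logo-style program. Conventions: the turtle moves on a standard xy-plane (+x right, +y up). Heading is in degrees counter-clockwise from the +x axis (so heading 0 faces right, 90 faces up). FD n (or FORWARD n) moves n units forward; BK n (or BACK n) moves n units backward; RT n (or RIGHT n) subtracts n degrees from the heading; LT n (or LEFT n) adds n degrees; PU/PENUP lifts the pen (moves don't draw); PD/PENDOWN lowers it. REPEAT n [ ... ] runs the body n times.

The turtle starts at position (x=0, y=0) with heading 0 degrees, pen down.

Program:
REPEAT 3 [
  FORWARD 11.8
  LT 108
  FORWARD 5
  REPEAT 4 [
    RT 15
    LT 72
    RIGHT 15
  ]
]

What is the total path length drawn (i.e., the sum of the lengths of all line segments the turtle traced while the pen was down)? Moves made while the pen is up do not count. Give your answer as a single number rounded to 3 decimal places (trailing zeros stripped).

Answer: 50.4

Derivation:
Executing turtle program step by step:
Start: pos=(0,0), heading=0, pen down
REPEAT 3 [
  -- iteration 1/3 --
  FD 11.8: (0,0) -> (11.8,0) [heading=0, draw]
  LT 108: heading 0 -> 108
  FD 5: (11.8,0) -> (10.255,4.755) [heading=108, draw]
  REPEAT 4 [
    -- iteration 1/4 --
    RT 15: heading 108 -> 93
    LT 72: heading 93 -> 165
    RT 15: heading 165 -> 150
    -- iteration 2/4 --
    RT 15: heading 150 -> 135
    LT 72: heading 135 -> 207
    RT 15: heading 207 -> 192
    -- iteration 3/4 --
    RT 15: heading 192 -> 177
    LT 72: heading 177 -> 249
    RT 15: heading 249 -> 234
    -- iteration 4/4 --
    RT 15: heading 234 -> 219
    LT 72: heading 219 -> 291
    RT 15: heading 291 -> 276
  ]
  -- iteration 2/3 --
  FD 11.8: (10.255,4.755) -> (11.488,-6.98) [heading=276, draw]
  LT 108: heading 276 -> 24
  FD 5: (11.488,-6.98) -> (16.056,-4.946) [heading=24, draw]
  REPEAT 4 [
    -- iteration 1/4 --
    RT 15: heading 24 -> 9
    LT 72: heading 9 -> 81
    RT 15: heading 81 -> 66
    -- iteration 2/4 --
    RT 15: heading 66 -> 51
    LT 72: heading 51 -> 123
    RT 15: heading 123 -> 108
    -- iteration 3/4 --
    RT 15: heading 108 -> 93
    LT 72: heading 93 -> 165
    RT 15: heading 165 -> 150
    -- iteration 4/4 --
    RT 15: heading 150 -> 135
    LT 72: heading 135 -> 207
    RT 15: heading 207 -> 192
  ]
  -- iteration 3/3 --
  FD 11.8: (16.056,-4.946) -> (4.514,-7.4) [heading=192, draw]
  LT 108: heading 192 -> 300
  FD 5: (4.514,-7.4) -> (7.014,-11.73) [heading=300, draw]
  REPEAT 4 [
    -- iteration 1/4 --
    RT 15: heading 300 -> 285
    LT 72: heading 285 -> 357
    RT 15: heading 357 -> 342
    -- iteration 2/4 --
    RT 15: heading 342 -> 327
    LT 72: heading 327 -> 39
    RT 15: heading 39 -> 24
    -- iteration 3/4 --
    RT 15: heading 24 -> 9
    LT 72: heading 9 -> 81
    RT 15: heading 81 -> 66
    -- iteration 4/4 --
    RT 15: heading 66 -> 51
    LT 72: heading 51 -> 123
    RT 15: heading 123 -> 108
  ]
]
Final: pos=(7.014,-11.73), heading=108, 6 segment(s) drawn

Segment lengths:
  seg 1: (0,0) -> (11.8,0), length = 11.8
  seg 2: (11.8,0) -> (10.255,4.755), length = 5
  seg 3: (10.255,4.755) -> (11.488,-6.98), length = 11.8
  seg 4: (11.488,-6.98) -> (16.056,-4.946), length = 5
  seg 5: (16.056,-4.946) -> (4.514,-7.4), length = 11.8
  seg 6: (4.514,-7.4) -> (7.014,-11.73), length = 5
Total = 50.4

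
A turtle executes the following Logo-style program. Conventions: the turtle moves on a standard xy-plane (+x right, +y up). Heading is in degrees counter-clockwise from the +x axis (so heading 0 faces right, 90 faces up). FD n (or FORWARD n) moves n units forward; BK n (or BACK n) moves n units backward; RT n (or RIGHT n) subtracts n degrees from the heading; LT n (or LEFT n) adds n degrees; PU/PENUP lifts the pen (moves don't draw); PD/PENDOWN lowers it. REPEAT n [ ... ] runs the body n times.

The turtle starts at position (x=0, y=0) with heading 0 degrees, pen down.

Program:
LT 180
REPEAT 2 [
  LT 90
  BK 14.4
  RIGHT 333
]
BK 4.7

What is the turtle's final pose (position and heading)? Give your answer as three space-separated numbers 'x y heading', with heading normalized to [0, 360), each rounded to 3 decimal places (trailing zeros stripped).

Executing turtle program step by step:
Start: pos=(0,0), heading=0, pen down
LT 180: heading 0 -> 180
REPEAT 2 [
  -- iteration 1/2 --
  LT 90: heading 180 -> 270
  BK 14.4: (0,0) -> (0,14.4) [heading=270, draw]
  RT 333: heading 270 -> 297
  -- iteration 2/2 --
  LT 90: heading 297 -> 27
  BK 14.4: (0,14.4) -> (-12.83,7.863) [heading=27, draw]
  RT 333: heading 27 -> 54
]
BK 4.7: (-12.83,7.863) -> (-15.593,4.06) [heading=54, draw]
Final: pos=(-15.593,4.06), heading=54, 3 segment(s) drawn

Answer: -15.593 4.06 54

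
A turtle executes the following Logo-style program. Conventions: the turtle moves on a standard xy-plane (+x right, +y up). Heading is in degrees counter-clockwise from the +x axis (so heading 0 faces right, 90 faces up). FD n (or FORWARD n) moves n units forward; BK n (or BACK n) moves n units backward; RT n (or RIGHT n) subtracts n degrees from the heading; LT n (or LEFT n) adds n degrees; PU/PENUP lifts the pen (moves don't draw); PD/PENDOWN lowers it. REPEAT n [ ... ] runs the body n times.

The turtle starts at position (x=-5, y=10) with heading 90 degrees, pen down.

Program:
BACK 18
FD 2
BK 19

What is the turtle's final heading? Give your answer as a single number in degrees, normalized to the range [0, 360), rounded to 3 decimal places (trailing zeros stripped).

Executing turtle program step by step:
Start: pos=(-5,10), heading=90, pen down
BK 18: (-5,10) -> (-5,-8) [heading=90, draw]
FD 2: (-5,-8) -> (-5,-6) [heading=90, draw]
BK 19: (-5,-6) -> (-5,-25) [heading=90, draw]
Final: pos=(-5,-25), heading=90, 3 segment(s) drawn

Answer: 90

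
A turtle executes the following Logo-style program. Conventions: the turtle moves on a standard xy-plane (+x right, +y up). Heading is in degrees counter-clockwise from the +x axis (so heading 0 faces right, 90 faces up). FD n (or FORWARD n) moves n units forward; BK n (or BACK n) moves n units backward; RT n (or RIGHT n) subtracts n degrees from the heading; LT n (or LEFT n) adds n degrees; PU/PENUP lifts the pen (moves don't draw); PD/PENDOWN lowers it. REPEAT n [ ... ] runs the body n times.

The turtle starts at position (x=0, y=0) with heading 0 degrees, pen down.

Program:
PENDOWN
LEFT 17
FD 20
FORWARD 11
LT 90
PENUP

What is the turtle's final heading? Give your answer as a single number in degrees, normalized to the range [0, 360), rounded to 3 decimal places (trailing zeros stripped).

Executing turtle program step by step:
Start: pos=(0,0), heading=0, pen down
PD: pen down
LT 17: heading 0 -> 17
FD 20: (0,0) -> (19.126,5.847) [heading=17, draw]
FD 11: (19.126,5.847) -> (29.645,9.064) [heading=17, draw]
LT 90: heading 17 -> 107
PU: pen up
Final: pos=(29.645,9.064), heading=107, 2 segment(s) drawn

Answer: 107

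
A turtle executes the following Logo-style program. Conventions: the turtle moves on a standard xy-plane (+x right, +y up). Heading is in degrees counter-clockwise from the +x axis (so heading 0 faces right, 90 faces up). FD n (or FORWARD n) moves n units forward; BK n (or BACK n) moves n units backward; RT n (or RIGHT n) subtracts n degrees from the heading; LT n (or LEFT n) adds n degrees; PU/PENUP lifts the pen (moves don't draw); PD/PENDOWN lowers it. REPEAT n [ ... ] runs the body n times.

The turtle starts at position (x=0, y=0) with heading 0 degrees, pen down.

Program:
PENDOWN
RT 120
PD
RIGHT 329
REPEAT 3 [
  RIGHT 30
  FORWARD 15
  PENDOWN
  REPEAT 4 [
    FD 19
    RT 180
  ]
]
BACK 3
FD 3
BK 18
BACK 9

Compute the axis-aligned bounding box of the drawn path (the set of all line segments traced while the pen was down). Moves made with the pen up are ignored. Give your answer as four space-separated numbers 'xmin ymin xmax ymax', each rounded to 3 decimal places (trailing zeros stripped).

Answer: -54.124 -30.631 0 0

Derivation:
Executing turtle program step by step:
Start: pos=(0,0), heading=0, pen down
PD: pen down
RT 120: heading 0 -> 240
PD: pen down
RT 329: heading 240 -> 271
REPEAT 3 [
  -- iteration 1/3 --
  RT 30: heading 271 -> 241
  FD 15: (0,0) -> (-7.272,-13.119) [heading=241, draw]
  PD: pen down
  REPEAT 4 [
    -- iteration 1/4 --
    FD 19: (-7.272,-13.119) -> (-16.484,-29.737) [heading=241, draw]
    RT 180: heading 241 -> 61
    -- iteration 2/4 --
    FD 19: (-16.484,-29.737) -> (-7.272,-13.119) [heading=61, draw]
    RT 180: heading 61 -> 241
    -- iteration 3/4 --
    FD 19: (-7.272,-13.119) -> (-16.484,-29.737) [heading=241, draw]
    RT 180: heading 241 -> 61
    -- iteration 4/4 --
    FD 19: (-16.484,-29.737) -> (-7.272,-13.119) [heading=61, draw]
    RT 180: heading 61 -> 241
  ]
  -- iteration 2/3 --
  RT 30: heading 241 -> 211
  FD 15: (-7.272,-13.119) -> (-20.13,-20.845) [heading=211, draw]
  PD: pen down
  REPEAT 4 [
    -- iteration 1/4 --
    FD 19: (-20.13,-20.845) -> (-36.416,-30.631) [heading=211, draw]
    RT 180: heading 211 -> 31
    -- iteration 2/4 --
    FD 19: (-36.416,-30.631) -> (-20.13,-20.845) [heading=31, draw]
    RT 180: heading 31 -> 211
    -- iteration 3/4 --
    FD 19: (-20.13,-20.845) -> (-36.416,-30.631) [heading=211, draw]
    RT 180: heading 211 -> 31
    -- iteration 4/4 --
    FD 19: (-36.416,-30.631) -> (-20.13,-20.845) [heading=31, draw]
    RT 180: heading 31 -> 211
  ]
  -- iteration 3/3 --
  RT 30: heading 211 -> 181
  FD 15: (-20.13,-20.845) -> (-35.127,-21.107) [heading=181, draw]
  PD: pen down
  REPEAT 4 [
    -- iteration 1/4 --
    FD 19: (-35.127,-21.107) -> (-54.124,-21.438) [heading=181, draw]
    RT 180: heading 181 -> 1
    -- iteration 2/4 --
    FD 19: (-54.124,-21.438) -> (-35.127,-21.107) [heading=1, draw]
    RT 180: heading 1 -> 181
    -- iteration 3/4 --
    FD 19: (-35.127,-21.107) -> (-54.124,-21.438) [heading=181, draw]
    RT 180: heading 181 -> 1
    -- iteration 4/4 --
    FD 19: (-54.124,-21.438) -> (-35.127,-21.107) [heading=1, draw]
    RT 180: heading 1 -> 181
  ]
]
BK 3: (-35.127,-21.107) -> (-32.128,-21.054) [heading=181, draw]
FD 3: (-32.128,-21.054) -> (-35.127,-21.107) [heading=181, draw]
BK 18: (-35.127,-21.107) -> (-17.13,-20.793) [heading=181, draw]
BK 9: (-17.13,-20.793) -> (-8.131,-20.635) [heading=181, draw]
Final: pos=(-8.131,-20.635), heading=181, 19 segment(s) drawn

Segment endpoints: x in {-54.124, -36.416, -35.127, -32.128, -20.13, -20.13, -17.13, -16.484, -16.484, -8.131, -7.272, -7.272, -7.272, 0}, y in {-30.631, -30.631, -29.737, -21.438, -21.438, -21.107, -21.107, -21.107, -21.054, -20.845, -20.793, -20.635, -13.119, -13.119, 0}
xmin=-54.124, ymin=-30.631, xmax=0, ymax=0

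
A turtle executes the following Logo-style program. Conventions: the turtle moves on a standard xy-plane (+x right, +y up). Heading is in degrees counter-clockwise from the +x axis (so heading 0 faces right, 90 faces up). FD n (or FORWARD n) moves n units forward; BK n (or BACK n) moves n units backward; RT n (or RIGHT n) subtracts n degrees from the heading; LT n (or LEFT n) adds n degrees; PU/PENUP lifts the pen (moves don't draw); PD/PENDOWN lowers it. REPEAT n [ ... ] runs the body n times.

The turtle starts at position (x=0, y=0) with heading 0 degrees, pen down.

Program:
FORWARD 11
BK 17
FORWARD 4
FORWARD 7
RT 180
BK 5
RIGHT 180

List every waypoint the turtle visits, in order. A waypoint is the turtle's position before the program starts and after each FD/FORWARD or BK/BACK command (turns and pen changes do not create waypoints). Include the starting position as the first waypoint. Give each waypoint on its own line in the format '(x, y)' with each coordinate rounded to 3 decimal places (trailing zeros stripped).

Executing turtle program step by step:
Start: pos=(0,0), heading=0, pen down
FD 11: (0,0) -> (11,0) [heading=0, draw]
BK 17: (11,0) -> (-6,0) [heading=0, draw]
FD 4: (-6,0) -> (-2,0) [heading=0, draw]
FD 7: (-2,0) -> (5,0) [heading=0, draw]
RT 180: heading 0 -> 180
BK 5: (5,0) -> (10,0) [heading=180, draw]
RT 180: heading 180 -> 0
Final: pos=(10,0), heading=0, 5 segment(s) drawn
Waypoints (6 total):
(0, 0)
(11, 0)
(-6, 0)
(-2, 0)
(5, 0)
(10, 0)

Answer: (0, 0)
(11, 0)
(-6, 0)
(-2, 0)
(5, 0)
(10, 0)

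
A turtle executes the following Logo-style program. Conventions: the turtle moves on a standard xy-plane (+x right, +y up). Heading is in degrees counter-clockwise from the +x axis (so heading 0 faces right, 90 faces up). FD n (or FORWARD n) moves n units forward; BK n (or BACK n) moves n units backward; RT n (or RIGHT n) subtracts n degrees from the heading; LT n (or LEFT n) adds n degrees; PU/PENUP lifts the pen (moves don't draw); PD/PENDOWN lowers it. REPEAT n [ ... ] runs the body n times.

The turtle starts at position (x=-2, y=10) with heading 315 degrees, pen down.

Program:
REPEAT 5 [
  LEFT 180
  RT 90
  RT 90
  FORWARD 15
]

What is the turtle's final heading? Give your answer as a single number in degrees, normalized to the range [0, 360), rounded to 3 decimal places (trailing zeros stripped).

Executing turtle program step by step:
Start: pos=(-2,10), heading=315, pen down
REPEAT 5 [
  -- iteration 1/5 --
  LT 180: heading 315 -> 135
  RT 90: heading 135 -> 45
  RT 90: heading 45 -> 315
  FD 15: (-2,10) -> (8.607,-0.607) [heading=315, draw]
  -- iteration 2/5 --
  LT 180: heading 315 -> 135
  RT 90: heading 135 -> 45
  RT 90: heading 45 -> 315
  FD 15: (8.607,-0.607) -> (19.213,-11.213) [heading=315, draw]
  -- iteration 3/5 --
  LT 180: heading 315 -> 135
  RT 90: heading 135 -> 45
  RT 90: heading 45 -> 315
  FD 15: (19.213,-11.213) -> (29.82,-21.82) [heading=315, draw]
  -- iteration 4/5 --
  LT 180: heading 315 -> 135
  RT 90: heading 135 -> 45
  RT 90: heading 45 -> 315
  FD 15: (29.82,-21.82) -> (40.426,-32.426) [heading=315, draw]
  -- iteration 5/5 --
  LT 180: heading 315 -> 135
  RT 90: heading 135 -> 45
  RT 90: heading 45 -> 315
  FD 15: (40.426,-32.426) -> (51.033,-43.033) [heading=315, draw]
]
Final: pos=(51.033,-43.033), heading=315, 5 segment(s) drawn

Answer: 315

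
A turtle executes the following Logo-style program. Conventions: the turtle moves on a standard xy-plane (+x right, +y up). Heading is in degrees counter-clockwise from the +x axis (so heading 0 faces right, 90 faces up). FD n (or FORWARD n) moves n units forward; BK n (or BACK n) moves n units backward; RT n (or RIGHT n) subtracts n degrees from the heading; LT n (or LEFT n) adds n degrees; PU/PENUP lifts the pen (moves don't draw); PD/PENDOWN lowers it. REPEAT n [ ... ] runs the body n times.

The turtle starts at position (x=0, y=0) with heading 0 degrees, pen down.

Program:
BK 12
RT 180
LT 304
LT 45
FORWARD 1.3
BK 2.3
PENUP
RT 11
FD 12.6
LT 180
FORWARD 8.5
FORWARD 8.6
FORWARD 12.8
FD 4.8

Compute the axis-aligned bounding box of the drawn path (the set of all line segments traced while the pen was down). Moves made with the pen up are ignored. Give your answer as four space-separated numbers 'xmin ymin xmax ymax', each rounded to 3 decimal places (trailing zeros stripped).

Answer: -13.276 -0.191 0 0.248

Derivation:
Executing turtle program step by step:
Start: pos=(0,0), heading=0, pen down
BK 12: (0,0) -> (-12,0) [heading=0, draw]
RT 180: heading 0 -> 180
LT 304: heading 180 -> 124
LT 45: heading 124 -> 169
FD 1.3: (-12,0) -> (-13.276,0.248) [heading=169, draw]
BK 2.3: (-13.276,0.248) -> (-11.018,-0.191) [heading=169, draw]
PU: pen up
RT 11: heading 169 -> 158
FD 12.6: (-11.018,-0.191) -> (-22.701,4.529) [heading=158, move]
LT 180: heading 158 -> 338
FD 8.5: (-22.701,4.529) -> (-14.82,1.345) [heading=338, move]
FD 8.6: (-14.82,1.345) -> (-6.846,-1.877) [heading=338, move]
FD 12.8: (-6.846,-1.877) -> (5.022,-6.672) [heading=338, move]
FD 4.8: (5.022,-6.672) -> (9.472,-8.47) [heading=338, move]
Final: pos=(9.472,-8.47), heading=338, 3 segment(s) drawn

Segment endpoints: x in {-13.276, -12, -11.018, 0}, y in {-0.191, 0, 0.248}
xmin=-13.276, ymin=-0.191, xmax=0, ymax=0.248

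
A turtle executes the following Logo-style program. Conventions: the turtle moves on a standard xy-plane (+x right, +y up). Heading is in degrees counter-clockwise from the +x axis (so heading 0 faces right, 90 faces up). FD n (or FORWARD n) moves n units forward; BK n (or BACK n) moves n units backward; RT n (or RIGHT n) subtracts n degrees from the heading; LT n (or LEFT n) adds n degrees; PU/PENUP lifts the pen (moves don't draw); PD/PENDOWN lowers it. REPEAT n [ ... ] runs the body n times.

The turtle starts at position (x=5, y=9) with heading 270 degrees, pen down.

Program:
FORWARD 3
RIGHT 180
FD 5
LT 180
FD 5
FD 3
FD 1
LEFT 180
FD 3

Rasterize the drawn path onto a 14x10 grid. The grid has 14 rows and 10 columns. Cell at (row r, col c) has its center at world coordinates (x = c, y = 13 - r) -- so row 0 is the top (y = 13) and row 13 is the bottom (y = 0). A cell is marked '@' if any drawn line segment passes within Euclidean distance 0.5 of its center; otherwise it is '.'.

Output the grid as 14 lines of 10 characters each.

Answer: ..........
..........
.....@....
.....@....
.....@....
.....@....
.....@....
.....@....
.....@....
.....@....
.....@....
.....@....
..........
..........

Derivation:
Segment 0: (5,9) -> (5,6)
Segment 1: (5,6) -> (5,11)
Segment 2: (5,11) -> (5,6)
Segment 3: (5,6) -> (5,3)
Segment 4: (5,3) -> (5,2)
Segment 5: (5,2) -> (5,5)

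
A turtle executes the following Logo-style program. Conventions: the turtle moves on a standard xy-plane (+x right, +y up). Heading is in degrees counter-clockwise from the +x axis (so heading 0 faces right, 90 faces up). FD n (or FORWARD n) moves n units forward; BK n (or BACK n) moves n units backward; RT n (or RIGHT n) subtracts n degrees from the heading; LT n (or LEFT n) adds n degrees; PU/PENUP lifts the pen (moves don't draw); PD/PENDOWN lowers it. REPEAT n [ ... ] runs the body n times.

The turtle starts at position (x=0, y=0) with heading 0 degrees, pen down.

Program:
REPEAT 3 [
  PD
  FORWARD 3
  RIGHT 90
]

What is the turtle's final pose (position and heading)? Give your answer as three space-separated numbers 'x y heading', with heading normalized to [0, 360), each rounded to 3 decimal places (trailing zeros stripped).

Executing turtle program step by step:
Start: pos=(0,0), heading=0, pen down
REPEAT 3 [
  -- iteration 1/3 --
  PD: pen down
  FD 3: (0,0) -> (3,0) [heading=0, draw]
  RT 90: heading 0 -> 270
  -- iteration 2/3 --
  PD: pen down
  FD 3: (3,0) -> (3,-3) [heading=270, draw]
  RT 90: heading 270 -> 180
  -- iteration 3/3 --
  PD: pen down
  FD 3: (3,-3) -> (0,-3) [heading=180, draw]
  RT 90: heading 180 -> 90
]
Final: pos=(0,-3), heading=90, 3 segment(s) drawn

Answer: 0 -3 90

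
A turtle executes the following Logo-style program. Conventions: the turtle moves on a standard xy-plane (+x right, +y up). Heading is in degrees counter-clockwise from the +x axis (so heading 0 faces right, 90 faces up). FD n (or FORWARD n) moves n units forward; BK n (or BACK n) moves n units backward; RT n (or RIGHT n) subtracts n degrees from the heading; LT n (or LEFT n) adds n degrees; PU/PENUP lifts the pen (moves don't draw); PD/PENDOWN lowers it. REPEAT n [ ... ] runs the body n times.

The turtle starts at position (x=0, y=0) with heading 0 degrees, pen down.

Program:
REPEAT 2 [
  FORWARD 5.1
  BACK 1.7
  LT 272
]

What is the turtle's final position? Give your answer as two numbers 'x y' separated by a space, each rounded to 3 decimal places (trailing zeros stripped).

Executing turtle program step by step:
Start: pos=(0,0), heading=0, pen down
REPEAT 2 [
  -- iteration 1/2 --
  FD 5.1: (0,0) -> (5.1,0) [heading=0, draw]
  BK 1.7: (5.1,0) -> (3.4,0) [heading=0, draw]
  LT 272: heading 0 -> 272
  -- iteration 2/2 --
  FD 5.1: (3.4,0) -> (3.578,-5.097) [heading=272, draw]
  BK 1.7: (3.578,-5.097) -> (3.519,-3.398) [heading=272, draw]
  LT 272: heading 272 -> 184
]
Final: pos=(3.519,-3.398), heading=184, 4 segment(s) drawn

Answer: 3.519 -3.398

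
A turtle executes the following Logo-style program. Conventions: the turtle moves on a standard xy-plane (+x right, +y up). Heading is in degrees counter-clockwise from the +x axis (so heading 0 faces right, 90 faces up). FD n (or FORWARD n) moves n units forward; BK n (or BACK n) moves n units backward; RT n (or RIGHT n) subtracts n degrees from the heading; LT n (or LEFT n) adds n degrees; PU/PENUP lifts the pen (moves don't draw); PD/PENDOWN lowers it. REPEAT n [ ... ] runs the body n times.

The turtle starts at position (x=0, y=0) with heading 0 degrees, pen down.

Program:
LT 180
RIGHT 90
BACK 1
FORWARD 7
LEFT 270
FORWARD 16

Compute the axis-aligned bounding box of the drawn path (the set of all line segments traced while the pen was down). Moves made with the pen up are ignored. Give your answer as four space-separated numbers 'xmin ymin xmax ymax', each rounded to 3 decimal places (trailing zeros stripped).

Answer: 0 -1 16 6

Derivation:
Executing turtle program step by step:
Start: pos=(0,0), heading=0, pen down
LT 180: heading 0 -> 180
RT 90: heading 180 -> 90
BK 1: (0,0) -> (0,-1) [heading=90, draw]
FD 7: (0,-1) -> (0,6) [heading=90, draw]
LT 270: heading 90 -> 0
FD 16: (0,6) -> (16,6) [heading=0, draw]
Final: pos=(16,6), heading=0, 3 segment(s) drawn

Segment endpoints: x in {0, 0, 0, 16}, y in {-1, 0, 6, 6}
xmin=0, ymin=-1, xmax=16, ymax=6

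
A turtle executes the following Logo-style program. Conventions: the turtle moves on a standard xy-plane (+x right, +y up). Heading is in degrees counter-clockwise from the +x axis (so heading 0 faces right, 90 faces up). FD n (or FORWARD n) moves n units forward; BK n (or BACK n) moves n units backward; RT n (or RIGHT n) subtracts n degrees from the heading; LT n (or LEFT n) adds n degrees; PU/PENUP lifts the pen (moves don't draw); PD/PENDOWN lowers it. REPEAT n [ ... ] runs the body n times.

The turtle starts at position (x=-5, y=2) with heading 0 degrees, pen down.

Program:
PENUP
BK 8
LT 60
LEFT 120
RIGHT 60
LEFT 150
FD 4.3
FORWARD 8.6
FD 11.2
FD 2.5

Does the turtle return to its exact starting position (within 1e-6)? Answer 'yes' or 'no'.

Executing turtle program step by step:
Start: pos=(-5,2), heading=0, pen down
PU: pen up
BK 8: (-5,2) -> (-13,2) [heading=0, move]
LT 60: heading 0 -> 60
LT 120: heading 60 -> 180
RT 60: heading 180 -> 120
LT 150: heading 120 -> 270
FD 4.3: (-13,2) -> (-13,-2.3) [heading=270, move]
FD 8.6: (-13,-2.3) -> (-13,-10.9) [heading=270, move]
FD 11.2: (-13,-10.9) -> (-13,-22.1) [heading=270, move]
FD 2.5: (-13,-22.1) -> (-13,-24.6) [heading=270, move]
Final: pos=(-13,-24.6), heading=270, 0 segment(s) drawn

Start position: (-5, 2)
Final position: (-13, -24.6)
Distance = 27.777; >= 1e-6 -> NOT closed

Answer: no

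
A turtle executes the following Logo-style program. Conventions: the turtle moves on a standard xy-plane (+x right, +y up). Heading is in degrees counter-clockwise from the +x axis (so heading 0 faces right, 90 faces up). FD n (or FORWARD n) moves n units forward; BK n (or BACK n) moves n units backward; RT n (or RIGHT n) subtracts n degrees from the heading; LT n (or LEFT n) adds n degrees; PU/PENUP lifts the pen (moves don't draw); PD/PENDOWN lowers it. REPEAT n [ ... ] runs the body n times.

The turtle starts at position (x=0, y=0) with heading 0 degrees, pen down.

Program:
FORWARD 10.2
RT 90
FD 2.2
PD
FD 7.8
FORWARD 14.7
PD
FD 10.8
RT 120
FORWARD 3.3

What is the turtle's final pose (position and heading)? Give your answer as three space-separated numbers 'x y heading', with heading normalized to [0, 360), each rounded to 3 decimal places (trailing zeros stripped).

Executing turtle program step by step:
Start: pos=(0,0), heading=0, pen down
FD 10.2: (0,0) -> (10.2,0) [heading=0, draw]
RT 90: heading 0 -> 270
FD 2.2: (10.2,0) -> (10.2,-2.2) [heading=270, draw]
PD: pen down
FD 7.8: (10.2,-2.2) -> (10.2,-10) [heading=270, draw]
FD 14.7: (10.2,-10) -> (10.2,-24.7) [heading=270, draw]
PD: pen down
FD 10.8: (10.2,-24.7) -> (10.2,-35.5) [heading=270, draw]
RT 120: heading 270 -> 150
FD 3.3: (10.2,-35.5) -> (7.342,-33.85) [heading=150, draw]
Final: pos=(7.342,-33.85), heading=150, 6 segment(s) drawn

Answer: 7.342 -33.85 150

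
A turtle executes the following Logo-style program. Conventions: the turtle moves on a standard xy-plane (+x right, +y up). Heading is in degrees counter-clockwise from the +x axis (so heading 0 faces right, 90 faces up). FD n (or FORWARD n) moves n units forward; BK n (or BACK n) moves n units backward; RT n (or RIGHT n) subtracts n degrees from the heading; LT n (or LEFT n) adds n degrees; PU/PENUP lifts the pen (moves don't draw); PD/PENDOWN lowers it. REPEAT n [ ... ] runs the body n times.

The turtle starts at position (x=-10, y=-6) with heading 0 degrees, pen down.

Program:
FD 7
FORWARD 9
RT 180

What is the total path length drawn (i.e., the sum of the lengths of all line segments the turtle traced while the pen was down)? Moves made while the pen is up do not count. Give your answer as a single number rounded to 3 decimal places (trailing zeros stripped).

Answer: 16

Derivation:
Executing turtle program step by step:
Start: pos=(-10,-6), heading=0, pen down
FD 7: (-10,-6) -> (-3,-6) [heading=0, draw]
FD 9: (-3,-6) -> (6,-6) [heading=0, draw]
RT 180: heading 0 -> 180
Final: pos=(6,-6), heading=180, 2 segment(s) drawn

Segment lengths:
  seg 1: (-10,-6) -> (-3,-6), length = 7
  seg 2: (-3,-6) -> (6,-6), length = 9
Total = 16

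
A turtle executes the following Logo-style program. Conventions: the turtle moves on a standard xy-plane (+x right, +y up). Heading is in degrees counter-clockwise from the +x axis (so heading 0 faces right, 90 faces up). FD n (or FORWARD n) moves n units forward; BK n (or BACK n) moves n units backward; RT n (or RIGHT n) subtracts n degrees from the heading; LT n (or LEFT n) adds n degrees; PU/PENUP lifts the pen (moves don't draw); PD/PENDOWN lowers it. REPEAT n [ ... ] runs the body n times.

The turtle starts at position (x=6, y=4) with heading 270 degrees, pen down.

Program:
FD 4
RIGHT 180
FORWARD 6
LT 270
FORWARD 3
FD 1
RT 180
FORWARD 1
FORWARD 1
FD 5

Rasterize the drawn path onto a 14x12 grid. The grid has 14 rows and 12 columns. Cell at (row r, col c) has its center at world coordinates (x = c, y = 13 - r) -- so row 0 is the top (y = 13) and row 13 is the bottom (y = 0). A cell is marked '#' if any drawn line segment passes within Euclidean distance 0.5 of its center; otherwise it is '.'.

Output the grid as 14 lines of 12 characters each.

Answer: ............
............
............
............
............
............
............
...########.
......#.....
......#.....
......#.....
......#.....
......#.....
......#.....

Derivation:
Segment 0: (6,4) -> (6,0)
Segment 1: (6,0) -> (6,6)
Segment 2: (6,6) -> (9,6)
Segment 3: (9,6) -> (10,6)
Segment 4: (10,6) -> (9,6)
Segment 5: (9,6) -> (8,6)
Segment 6: (8,6) -> (3,6)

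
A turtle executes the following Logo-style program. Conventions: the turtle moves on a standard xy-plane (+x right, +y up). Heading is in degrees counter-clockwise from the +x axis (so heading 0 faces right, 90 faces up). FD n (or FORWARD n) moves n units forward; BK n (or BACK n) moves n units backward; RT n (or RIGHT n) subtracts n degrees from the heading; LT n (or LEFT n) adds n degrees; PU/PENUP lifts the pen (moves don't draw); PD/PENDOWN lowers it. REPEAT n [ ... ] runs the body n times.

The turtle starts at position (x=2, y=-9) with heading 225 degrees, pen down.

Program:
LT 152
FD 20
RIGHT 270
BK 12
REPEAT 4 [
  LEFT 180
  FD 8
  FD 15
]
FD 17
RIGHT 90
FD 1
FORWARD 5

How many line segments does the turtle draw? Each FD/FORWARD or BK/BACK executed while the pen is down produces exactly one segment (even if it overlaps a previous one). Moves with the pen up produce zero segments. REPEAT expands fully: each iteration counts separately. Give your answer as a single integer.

Answer: 13

Derivation:
Executing turtle program step by step:
Start: pos=(2,-9), heading=225, pen down
LT 152: heading 225 -> 17
FD 20: (2,-9) -> (21.126,-3.153) [heading=17, draw]
RT 270: heading 17 -> 107
BK 12: (21.126,-3.153) -> (24.635,-14.628) [heading=107, draw]
REPEAT 4 [
  -- iteration 1/4 --
  LT 180: heading 107 -> 287
  FD 8: (24.635,-14.628) -> (26.974,-22.279) [heading=287, draw]
  FD 15: (26.974,-22.279) -> (31.359,-36.623) [heading=287, draw]
  -- iteration 2/4 --
  LT 180: heading 287 -> 107
  FD 8: (31.359,-36.623) -> (29.02,-28.973) [heading=107, draw]
  FD 15: (29.02,-28.973) -> (24.635,-14.628) [heading=107, draw]
  -- iteration 3/4 --
  LT 180: heading 107 -> 287
  FD 8: (24.635,-14.628) -> (26.974,-22.279) [heading=287, draw]
  FD 15: (26.974,-22.279) -> (31.359,-36.623) [heading=287, draw]
  -- iteration 4/4 --
  LT 180: heading 287 -> 107
  FD 8: (31.359,-36.623) -> (29.02,-28.973) [heading=107, draw]
  FD 15: (29.02,-28.973) -> (24.635,-14.628) [heading=107, draw]
]
FD 17: (24.635,-14.628) -> (19.664,1.629) [heading=107, draw]
RT 90: heading 107 -> 17
FD 1: (19.664,1.629) -> (20.621,1.921) [heading=17, draw]
FD 5: (20.621,1.921) -> (25.402,3.383) [heading=17, draw]
Final: pos=(25.402,3.383), heading=17, 13 segment(s) drawn
Segments drawn: 13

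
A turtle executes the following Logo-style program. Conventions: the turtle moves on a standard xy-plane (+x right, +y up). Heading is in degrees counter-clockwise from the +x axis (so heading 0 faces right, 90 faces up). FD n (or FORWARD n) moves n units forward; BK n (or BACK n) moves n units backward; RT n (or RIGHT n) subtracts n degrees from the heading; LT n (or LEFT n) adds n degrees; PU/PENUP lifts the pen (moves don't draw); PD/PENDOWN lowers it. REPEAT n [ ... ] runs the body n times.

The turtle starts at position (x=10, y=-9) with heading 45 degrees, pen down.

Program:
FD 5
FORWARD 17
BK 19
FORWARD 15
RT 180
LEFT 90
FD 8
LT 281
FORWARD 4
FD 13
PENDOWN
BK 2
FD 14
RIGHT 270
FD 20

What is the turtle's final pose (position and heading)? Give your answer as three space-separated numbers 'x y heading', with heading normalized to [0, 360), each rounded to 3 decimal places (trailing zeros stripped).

Executing turtle program step by step:
Start: pos=(10,-9), heading=45, pen down
FD 5: (10,-9) -> (13.536,-5.464) [heading=45, draw]
FD 17: (13.536,-5.464) -> (25.556,6.556) [heading=45, draw]
BK 19: (25.556,6.556) -> (12.121,-6.879) [heading=45, draw]
FD 15: (12.121,-6.879) -> (22.728,3.728) [heading=45, draw]
RT 180: heading 45 -> 225
LT 90: heading 225 -> 315
FD 8: (22.728,3.728) -> (28.385,-1.929) [heading=315, draw]
LT 281: heading 315 -> 236
FD 4: (28.385,-1.929) -> (26.148,-5.245) [heading=236, draw]
FD 13: (26.148,-5.245) -> (18.878,-16.023) [heading=236, draw]
PD: pen down
BK 2: (18.878,-16.023) -> (19.997,-14.364) [heading=236, draw]
FD 14: (19.997,-14.364) -> (12.168,-25.971) [heading=236, draw]
RT 270: heading 236 -> 326
FD 20: (12.168,-25.971) -> (28.749,-37.155) [heading=326, draw]
Final: pos=(28.749,-37.155), heading=326, 10 segment(s) drawn

Answer: 28.749 -37.155 326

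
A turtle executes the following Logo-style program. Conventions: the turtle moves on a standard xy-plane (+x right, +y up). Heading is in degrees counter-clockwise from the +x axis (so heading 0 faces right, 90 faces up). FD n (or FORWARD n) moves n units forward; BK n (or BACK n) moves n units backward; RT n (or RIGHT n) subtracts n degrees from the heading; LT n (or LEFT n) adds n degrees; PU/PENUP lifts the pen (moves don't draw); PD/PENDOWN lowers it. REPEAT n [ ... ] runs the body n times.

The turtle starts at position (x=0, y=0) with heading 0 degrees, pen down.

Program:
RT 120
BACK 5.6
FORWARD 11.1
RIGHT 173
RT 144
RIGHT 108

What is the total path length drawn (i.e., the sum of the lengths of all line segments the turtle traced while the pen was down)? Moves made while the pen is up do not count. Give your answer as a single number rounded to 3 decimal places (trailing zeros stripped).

Answer: 16.7

Derivation:
Executing turtle program step by step:
Start: pos=(0,0), heading=0, pen down
RT 120: heading 0 -> 240
BK 5.6: (0,0) -> (2.8,4.85) [heading=240, draw]
FD 11.1: (2.8,4.85) -> (-2.75,-4.763) [heading=240, draw]
RT 173: heading 240 -> 67
RT 144: heading 67 -> 283
RT 108: heading 283 -> 175
Final: pos=(-2.75,-4.763), heading=175, 2 segment(s) drawn

Segment lengths:
  seg 1: (0,0) -> (2.8,4.85), length = 5.6
  seg 2: (2.8,4.85) -> (-2.75,-4.763), length = 11.1
Total = 16.7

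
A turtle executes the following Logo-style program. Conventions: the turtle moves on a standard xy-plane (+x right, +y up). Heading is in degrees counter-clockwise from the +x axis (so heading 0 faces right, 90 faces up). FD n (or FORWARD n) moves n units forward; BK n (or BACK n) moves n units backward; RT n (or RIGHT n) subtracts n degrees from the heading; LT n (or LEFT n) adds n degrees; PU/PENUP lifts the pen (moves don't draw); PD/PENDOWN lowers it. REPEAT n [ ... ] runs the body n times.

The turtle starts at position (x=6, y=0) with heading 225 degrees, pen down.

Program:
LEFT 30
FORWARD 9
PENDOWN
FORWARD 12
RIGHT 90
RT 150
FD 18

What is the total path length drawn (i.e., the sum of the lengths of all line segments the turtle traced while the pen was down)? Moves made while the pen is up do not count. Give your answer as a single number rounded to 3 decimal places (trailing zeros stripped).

Answer: 39

Derivation:
Executing turtle program step by step:
Start: pos=(6,0), heading=225, pen down
LT 30: heading 225 -> 255
FD 9: (6,0) -> (3.671,-8.693) [heading=255, draw]
PD: pen down
FD 12: (3.671,-8.693) -> (0.565,-20.284) [heading=255, draw]
RT 90: heading 255 -> 165
RT 150: heading 165 -> 15
FD 18: (0.565,-20.284) -> (17.951,-15.626) [heading=15, draw]
Final: pos=(17.951,-15.626), heading=15, 3 segment(s) drawn

Segment lengths:
  seg 1: (6,0) -> (3.671,-8.693), length = 9
  seg 2: (3.671,-8.693) -> (0.565,-20.284), length = 12
  seg 3: (0.565,-20.284) -> (17.951,-15.626), length = 18
Total = 39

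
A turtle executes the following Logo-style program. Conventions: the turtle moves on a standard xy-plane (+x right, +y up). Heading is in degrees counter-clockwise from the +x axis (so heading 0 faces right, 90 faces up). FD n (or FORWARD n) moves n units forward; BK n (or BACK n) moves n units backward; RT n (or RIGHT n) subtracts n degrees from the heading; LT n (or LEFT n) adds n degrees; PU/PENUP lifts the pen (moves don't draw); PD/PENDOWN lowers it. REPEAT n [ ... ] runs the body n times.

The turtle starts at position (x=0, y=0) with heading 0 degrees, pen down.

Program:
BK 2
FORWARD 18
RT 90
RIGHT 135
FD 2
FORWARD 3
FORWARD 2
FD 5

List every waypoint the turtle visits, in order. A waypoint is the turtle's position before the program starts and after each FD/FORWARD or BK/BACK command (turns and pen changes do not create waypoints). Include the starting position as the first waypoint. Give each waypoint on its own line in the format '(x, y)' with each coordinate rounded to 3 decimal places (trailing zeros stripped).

Executing turtle program step by step:
Start: pos=(0,0), heading=0, pen down
BK 2: (0,0) -> (-2,0) [heading=0, draw]
FD 18: (-2,0) -> (16,0) [heading=0, draw]
RT 90: heading 0 -> 270
RT 135: heading 270 -> 135
FD 2: (16,0) -> (14.586,1.414) [heading=135, draw]
FD 3: (14.586,1.414) -> (12.464,3.536) [heading=135, draw]
FD 2: (12.464,3.536) -> (11.05,4.95) [heading=135, draw]
FD 5: (11.05,4.95) -> (7.515,8.485) [heading=135, draw]
Final: pos=(7.515,8.485), heading=135, 6 segment(s) drawn
Waypoints (7 total):
(0, 0)
(-2, 0)
(16, 0)
(14.586, 1.414)
(12.464, 3.536)
(11.05, 4.95)
(7.515, 8.485)

Answer: (0, 0)
(-2, 0)
(16, 0)
(14.586, 1.414)
(12.464, 3.536)
(11.05, 4.95)
(7.515, 8.485)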